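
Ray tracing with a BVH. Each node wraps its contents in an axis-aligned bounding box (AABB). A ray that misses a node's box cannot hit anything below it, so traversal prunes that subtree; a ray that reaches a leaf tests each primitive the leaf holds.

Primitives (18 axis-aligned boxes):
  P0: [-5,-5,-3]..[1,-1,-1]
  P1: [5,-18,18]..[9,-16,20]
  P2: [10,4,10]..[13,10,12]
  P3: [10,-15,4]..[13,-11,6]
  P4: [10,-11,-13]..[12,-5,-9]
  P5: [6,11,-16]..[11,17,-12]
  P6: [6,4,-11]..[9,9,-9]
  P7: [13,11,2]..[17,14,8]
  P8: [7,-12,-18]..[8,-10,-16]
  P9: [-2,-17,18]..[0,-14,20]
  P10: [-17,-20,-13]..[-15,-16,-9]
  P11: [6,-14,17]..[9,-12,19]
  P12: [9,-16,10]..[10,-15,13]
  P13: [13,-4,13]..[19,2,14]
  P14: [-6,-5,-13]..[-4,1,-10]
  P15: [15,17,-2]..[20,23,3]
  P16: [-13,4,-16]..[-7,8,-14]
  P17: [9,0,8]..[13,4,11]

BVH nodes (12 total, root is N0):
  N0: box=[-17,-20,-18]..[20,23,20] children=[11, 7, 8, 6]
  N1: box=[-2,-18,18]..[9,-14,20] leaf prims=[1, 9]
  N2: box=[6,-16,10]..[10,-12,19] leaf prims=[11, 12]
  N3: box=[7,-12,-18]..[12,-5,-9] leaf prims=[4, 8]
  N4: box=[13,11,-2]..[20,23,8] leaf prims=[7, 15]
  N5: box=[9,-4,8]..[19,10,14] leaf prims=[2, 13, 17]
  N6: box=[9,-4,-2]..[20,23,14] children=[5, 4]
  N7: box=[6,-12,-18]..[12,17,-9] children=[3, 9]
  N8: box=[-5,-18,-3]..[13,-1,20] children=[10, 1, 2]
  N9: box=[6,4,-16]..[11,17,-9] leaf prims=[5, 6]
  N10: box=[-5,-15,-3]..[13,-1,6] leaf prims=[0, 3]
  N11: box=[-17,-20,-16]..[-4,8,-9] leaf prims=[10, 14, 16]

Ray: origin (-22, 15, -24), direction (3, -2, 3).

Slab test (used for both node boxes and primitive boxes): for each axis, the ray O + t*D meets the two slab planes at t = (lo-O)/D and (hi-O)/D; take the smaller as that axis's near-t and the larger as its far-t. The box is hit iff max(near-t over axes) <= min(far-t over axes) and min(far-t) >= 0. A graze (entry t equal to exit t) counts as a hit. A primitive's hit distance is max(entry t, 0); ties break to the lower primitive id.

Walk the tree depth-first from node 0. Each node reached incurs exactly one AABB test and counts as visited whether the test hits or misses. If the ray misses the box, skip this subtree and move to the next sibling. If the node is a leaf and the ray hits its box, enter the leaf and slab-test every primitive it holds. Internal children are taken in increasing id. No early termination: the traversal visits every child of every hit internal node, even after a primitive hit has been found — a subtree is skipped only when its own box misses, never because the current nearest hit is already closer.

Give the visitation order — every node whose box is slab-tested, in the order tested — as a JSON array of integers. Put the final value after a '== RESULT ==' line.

Trace the traversal:
N0 x:[5/3,14] y:[-4,35/2] z:[2,44/3] -> hit [2,14], descend [6, 7, 8, 11]
  N6 x:[31/3,14] y:[-4,19/2] z:[22/3,38/3] -> miss, prune
  N7 x:[28/3,34/3] y:[-1,27/2] z:[2,5] -> miss, prune
  N8 x:[17/3,35/3] y:[8,33/2] z:[7,44/3] -> hit [8,35/3], descend [1, 2, 10]
    N1 x:[20/3,31/3] y:[29/2,33/2] z:[14,44/3] -> miss, prune
    N2 x:[28/3,32/3] y:[27/2,31/2] z:[34/3,43/3] -> miss, prune
    N10 x:[17/3,35/3] y:[8,15] z:[7,10] -> hit [8,10] leaf, test {P0(miss), P3(miss)}
  N11 x:[5/3,6] y:[7/2,35/2] z:[8/3,5] -> hit [7/2,5] leaf, test {P10(miss), P14(miss), P16(miss)}

order=[0, 6, 7, 8, 1, 2, 10, 11]  |boxes|=8  |leaves|=2  hit=miss

== RESULT ==
[0, 6, 7, 8, 1, 2, 10, 11]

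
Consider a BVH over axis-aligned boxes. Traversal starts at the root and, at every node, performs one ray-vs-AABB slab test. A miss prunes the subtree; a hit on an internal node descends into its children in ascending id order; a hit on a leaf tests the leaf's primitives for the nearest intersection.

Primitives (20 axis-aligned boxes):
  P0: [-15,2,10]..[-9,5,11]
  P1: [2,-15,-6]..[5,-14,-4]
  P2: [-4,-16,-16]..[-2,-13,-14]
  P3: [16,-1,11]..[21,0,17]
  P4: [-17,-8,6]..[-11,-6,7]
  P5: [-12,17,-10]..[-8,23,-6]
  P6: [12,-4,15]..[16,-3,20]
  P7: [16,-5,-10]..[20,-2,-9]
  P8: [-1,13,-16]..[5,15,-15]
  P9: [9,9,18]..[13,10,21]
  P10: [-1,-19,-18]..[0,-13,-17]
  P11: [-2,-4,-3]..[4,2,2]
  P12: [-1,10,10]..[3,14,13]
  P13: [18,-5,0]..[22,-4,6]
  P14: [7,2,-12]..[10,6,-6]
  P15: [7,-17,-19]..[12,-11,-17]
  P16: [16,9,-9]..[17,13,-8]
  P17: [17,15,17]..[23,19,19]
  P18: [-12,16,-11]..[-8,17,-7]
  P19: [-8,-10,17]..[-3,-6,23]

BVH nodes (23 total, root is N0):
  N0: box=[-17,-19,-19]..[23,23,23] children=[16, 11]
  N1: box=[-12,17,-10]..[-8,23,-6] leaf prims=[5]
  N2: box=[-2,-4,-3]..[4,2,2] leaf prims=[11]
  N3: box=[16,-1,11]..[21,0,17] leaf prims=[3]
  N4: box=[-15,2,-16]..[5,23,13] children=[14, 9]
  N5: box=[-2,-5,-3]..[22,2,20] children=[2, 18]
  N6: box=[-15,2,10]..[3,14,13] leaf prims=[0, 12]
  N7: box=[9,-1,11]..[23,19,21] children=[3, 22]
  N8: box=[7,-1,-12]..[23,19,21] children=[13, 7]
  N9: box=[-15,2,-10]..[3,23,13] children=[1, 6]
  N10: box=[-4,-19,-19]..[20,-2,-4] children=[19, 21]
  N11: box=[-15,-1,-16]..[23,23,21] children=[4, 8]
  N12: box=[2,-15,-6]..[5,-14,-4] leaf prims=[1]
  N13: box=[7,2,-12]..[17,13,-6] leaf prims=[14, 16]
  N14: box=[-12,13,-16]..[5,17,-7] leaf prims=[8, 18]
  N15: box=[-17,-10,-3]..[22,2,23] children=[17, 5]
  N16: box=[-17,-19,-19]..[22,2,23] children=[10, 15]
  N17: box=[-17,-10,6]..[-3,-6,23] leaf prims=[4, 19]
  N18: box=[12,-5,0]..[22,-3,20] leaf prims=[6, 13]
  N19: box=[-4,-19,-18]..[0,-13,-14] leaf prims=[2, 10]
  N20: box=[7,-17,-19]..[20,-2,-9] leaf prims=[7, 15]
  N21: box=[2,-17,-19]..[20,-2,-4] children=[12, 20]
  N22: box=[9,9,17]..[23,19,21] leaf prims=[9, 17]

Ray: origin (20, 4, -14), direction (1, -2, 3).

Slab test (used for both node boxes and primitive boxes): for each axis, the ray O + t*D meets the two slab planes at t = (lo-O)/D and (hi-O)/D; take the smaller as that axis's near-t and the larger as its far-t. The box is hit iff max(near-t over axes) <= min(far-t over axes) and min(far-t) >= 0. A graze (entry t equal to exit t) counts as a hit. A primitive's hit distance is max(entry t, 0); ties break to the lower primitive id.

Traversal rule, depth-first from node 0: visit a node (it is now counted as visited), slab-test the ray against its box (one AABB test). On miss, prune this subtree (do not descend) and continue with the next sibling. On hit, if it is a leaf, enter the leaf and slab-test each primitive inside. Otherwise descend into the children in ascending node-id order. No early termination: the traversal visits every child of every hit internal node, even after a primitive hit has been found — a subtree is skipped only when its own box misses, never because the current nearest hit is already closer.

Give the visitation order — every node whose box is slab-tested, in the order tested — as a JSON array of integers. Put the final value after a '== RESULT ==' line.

Walk:
N0 x:[-37,3] y:[-19/2,23/2] z:[-5/3,37/3] -> hit [-5/3,3], descend [11, 16]
  N11 x:[-35,3] y:[-19/2,5/2] z:[-2/3,35/3] -> hit [-2/3,5/2], descend [4, 8]
    N4 x:[-35,-15] y:[-19/2,1] z:[-2/3,9] -> miss, prune
    N8 x:[-13,3] y:[-15/2,5/2] z:[2/3,35/3] -> hit [2/3,5/2], descend [7, 13]
      N7 x:[-11,3] y:[-15/2,5/2] z:[25/3,35/3] -> miss, prune
      N13 x:[-13,-3] y:[-9/2,1] z:[2/3,8/3] -> miss, prune
  N16 x:[-37,2] y:[1,23/2] z:[-5/3,37/3] -> hit [1,2], descend [10, 15]
    N10 x:[-24,0] y:[3,23/2] z:[-5/3,10/3] -> miss, prune
    N15 x:[-37,2] y:[1,7] z:[11/3,37/3] -> miss, prune

Summary -> nodes [0, 11, 4, 8, 7, 13, 16, 10, 15]; box-tests=9; leaf-entries=0; first=miss

== RESULT ==
[0, 11, 4, 8, 7, 13, 16, 10, 15]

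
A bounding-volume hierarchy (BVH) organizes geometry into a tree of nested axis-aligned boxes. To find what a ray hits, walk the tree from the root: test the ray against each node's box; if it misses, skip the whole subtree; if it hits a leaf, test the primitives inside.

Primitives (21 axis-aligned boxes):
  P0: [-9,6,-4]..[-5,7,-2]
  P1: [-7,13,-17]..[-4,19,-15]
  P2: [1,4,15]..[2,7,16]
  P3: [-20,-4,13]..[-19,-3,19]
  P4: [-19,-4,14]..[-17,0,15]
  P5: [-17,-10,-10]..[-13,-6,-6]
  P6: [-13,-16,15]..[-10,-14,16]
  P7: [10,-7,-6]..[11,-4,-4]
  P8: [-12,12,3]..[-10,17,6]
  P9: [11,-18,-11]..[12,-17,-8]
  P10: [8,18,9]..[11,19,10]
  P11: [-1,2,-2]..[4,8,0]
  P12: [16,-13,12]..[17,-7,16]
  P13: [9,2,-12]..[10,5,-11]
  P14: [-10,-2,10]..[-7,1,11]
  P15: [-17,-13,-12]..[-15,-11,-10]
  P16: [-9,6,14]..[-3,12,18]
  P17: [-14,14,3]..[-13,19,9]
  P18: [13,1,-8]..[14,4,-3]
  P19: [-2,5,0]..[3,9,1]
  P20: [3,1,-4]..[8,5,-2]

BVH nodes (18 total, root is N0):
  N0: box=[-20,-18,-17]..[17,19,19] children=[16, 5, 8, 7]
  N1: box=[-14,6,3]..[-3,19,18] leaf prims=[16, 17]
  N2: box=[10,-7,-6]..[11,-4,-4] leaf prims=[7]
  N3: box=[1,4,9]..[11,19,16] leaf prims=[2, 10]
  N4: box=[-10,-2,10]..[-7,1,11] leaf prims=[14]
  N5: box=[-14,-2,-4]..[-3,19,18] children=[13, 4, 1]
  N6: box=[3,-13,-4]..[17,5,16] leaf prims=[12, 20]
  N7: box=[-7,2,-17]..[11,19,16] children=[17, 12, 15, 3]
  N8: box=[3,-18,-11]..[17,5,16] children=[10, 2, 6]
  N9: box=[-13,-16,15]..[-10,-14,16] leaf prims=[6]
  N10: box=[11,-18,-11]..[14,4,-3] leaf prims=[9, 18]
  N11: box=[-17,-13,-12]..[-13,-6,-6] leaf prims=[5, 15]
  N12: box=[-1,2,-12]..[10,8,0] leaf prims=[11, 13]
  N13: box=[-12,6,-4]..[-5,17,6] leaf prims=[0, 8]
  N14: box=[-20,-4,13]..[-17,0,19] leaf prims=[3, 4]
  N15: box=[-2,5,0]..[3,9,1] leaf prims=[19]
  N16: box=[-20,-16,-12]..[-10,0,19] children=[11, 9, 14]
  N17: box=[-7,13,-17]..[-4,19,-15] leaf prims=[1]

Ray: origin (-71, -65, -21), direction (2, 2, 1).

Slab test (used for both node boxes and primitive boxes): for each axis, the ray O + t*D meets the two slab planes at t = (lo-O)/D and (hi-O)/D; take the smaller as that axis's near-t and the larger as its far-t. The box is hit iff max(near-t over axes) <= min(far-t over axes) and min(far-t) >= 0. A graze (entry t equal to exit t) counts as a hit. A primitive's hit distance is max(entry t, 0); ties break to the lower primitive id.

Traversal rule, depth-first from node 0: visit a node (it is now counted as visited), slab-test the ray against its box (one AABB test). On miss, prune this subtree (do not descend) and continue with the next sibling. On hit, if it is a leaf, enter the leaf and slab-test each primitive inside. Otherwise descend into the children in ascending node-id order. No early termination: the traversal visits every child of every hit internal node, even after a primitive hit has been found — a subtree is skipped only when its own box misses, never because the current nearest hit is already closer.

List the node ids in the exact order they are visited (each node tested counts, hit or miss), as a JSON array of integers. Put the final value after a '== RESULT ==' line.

Traverse from the root:
N0 x:[51/2,44] y:[47/2,42] z:[4,40] -> hit [51/2,40], descend [5, 7, 8, 16]
  N5 x:[57/2,34] y:[63/2,42] z:[17,39] -> hit [63/2,34], descend [1, 4, 13]
    N1 x:[57/2,34] y:[71/2,42] z:[24,39] -> miss, prune
    N4 x:[61/2,32] y:[63/2,33] z:[31,32] -> hit [63/2,32] leaf, test {P14@t=63/2}
    N13 x:[59/2,33] y:[71/2,41] z:[17,27] -> miss, prune
  N7 x:[32,41] y:[67/2,42] z:[4,37] -> hit [67/2,37], descend [3, 12, 15, 17]
    N3 x:[36,41] y:[69/2,42] z:[30,37] -> hit [36,37] leaf, test {P2@t=36, P10(miss)}
    N12 x:[35,81/2] y:[67/2,73/2] z:[9,21] -> miss, prune
    N15 x:[69/2,37] y:[35,37] z:[21,22] -> miss, prune
    N17 x:[32,67/2] y:[39,42] z:[4,6] -> miss, prune
  N8 x:[37,44] y:[47/2,35] z:[10,37] -> miss, prune
  N16 x:[51/2,61/2] y:[49/2,65/2] z:[9,40] -> hit [51/2,61/2], descend [9, 11, 14]
    N9 x:[29,61/2] y:[49/2,51/2] z:[36,37] -> miss, prune
    N11 x:[27,29] y:[26,59/2] z:[9,15] -> miss, prune
    N14 x:[51/2,27] y:[61/2,65/2] z:[34,40] -> miss, prune

15 AABB tests over nodes [0, 5, 1, 4, 13, 7, 3, 12, 15, 17, 8, 16, 9, 11, 14]; 2 leaves entered; closest P14.

== RESULT ==
[0, 5, 1, 4, 13, 7, 3, 12, 15, 17, 8, 16, 9, 11, 14]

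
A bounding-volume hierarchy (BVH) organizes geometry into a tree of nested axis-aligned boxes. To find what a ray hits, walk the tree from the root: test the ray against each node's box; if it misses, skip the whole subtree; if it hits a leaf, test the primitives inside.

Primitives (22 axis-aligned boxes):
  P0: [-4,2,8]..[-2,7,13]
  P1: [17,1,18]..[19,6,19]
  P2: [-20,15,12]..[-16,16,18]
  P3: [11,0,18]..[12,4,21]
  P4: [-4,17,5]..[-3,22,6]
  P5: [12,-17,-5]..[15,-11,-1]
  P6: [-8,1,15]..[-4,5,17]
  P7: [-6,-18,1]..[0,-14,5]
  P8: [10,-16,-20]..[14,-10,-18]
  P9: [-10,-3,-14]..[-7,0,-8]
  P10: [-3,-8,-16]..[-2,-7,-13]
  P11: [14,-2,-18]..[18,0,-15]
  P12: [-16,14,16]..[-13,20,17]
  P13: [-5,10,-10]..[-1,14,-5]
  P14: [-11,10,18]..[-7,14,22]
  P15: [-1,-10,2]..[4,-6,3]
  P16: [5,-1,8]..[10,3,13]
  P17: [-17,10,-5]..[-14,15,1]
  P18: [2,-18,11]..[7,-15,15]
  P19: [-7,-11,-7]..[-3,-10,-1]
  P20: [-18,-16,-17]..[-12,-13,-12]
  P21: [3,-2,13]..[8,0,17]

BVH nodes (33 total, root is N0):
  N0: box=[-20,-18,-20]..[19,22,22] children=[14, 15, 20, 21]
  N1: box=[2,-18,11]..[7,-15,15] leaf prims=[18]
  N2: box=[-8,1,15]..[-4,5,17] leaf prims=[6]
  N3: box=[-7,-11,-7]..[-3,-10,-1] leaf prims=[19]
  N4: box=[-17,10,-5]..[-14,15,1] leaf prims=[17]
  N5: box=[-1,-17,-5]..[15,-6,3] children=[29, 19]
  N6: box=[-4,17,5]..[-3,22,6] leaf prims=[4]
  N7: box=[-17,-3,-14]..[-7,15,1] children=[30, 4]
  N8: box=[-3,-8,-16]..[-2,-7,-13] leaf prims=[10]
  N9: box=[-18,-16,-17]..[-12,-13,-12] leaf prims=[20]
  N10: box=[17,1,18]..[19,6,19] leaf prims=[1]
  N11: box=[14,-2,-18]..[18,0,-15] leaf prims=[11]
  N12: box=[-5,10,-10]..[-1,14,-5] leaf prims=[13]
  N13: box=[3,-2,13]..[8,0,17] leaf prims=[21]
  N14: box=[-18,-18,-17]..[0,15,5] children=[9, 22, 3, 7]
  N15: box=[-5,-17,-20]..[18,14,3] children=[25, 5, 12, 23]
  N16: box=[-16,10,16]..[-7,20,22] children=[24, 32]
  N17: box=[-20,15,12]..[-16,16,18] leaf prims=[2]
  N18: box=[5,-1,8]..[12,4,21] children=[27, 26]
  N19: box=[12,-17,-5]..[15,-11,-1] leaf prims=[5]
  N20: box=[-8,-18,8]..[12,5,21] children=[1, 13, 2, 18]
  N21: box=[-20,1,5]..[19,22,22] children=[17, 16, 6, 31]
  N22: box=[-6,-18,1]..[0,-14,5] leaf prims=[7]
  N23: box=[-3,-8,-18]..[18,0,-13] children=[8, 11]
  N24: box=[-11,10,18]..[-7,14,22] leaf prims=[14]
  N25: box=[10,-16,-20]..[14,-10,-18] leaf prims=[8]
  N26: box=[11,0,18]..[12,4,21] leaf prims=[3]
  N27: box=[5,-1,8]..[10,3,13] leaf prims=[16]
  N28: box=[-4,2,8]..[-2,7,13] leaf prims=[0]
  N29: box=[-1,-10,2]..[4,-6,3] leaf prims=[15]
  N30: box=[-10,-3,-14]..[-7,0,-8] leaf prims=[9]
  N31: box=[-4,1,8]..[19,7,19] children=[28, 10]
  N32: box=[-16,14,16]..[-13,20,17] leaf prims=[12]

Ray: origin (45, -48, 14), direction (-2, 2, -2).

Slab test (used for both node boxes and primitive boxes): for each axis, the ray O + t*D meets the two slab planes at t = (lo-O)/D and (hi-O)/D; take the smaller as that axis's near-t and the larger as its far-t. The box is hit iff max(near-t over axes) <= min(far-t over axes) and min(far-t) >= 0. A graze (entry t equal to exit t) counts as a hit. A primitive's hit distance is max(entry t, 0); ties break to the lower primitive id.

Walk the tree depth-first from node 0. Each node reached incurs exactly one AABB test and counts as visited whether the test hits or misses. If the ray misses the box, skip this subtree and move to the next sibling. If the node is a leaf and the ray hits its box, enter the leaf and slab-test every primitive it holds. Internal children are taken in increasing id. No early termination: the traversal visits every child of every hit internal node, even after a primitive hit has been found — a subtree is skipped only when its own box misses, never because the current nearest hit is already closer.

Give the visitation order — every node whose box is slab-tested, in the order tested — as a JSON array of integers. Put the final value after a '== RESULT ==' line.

Trace the traversal:
N0 x:[13,65/2] y:[15,35] z:[-4,17] -> hit [15,17], descend [14, 15, 20, 21]
  N14 x:[45/2,63/2] y:[15,63/2] z:[9/2,31/2] -> miss, prune
  N15 x:[27/2,25] y:[31/2,31] z:[11/2,17] -> hit [31/2,17], descend [5, 12, 23, 25]
    N5 x:[15,23] y:[31/2,21] z:[11/2,19/2] -> miss, prune
    N12 x:[23,25] y:[29,31] z:[19/2,12] -> miss, prune
    N23 x:[27/2,24] y:[20,24] z:[27/2,16] -> miss, prune
    N25 x:[31/2,35/2] y:[16,19] z:[16,17] -> hit [16,17] leaf, test {P8@t=16}
  N20 x:[33/2,53/2] y:[15,53/2] z:[-7/2,3] -> miss, prune
  N21 x:[13,65/2] y:[49/2,35] z:[-4,9/2] -> miss, prune

order=[0, 14, 15, 5, 12, 23, 25, 20, 21]  |boxes|=9  |leaves|=1  hit=P8

== RESULT ==
[0, 14, 15, 5, 12, 23, 25, 20, 21]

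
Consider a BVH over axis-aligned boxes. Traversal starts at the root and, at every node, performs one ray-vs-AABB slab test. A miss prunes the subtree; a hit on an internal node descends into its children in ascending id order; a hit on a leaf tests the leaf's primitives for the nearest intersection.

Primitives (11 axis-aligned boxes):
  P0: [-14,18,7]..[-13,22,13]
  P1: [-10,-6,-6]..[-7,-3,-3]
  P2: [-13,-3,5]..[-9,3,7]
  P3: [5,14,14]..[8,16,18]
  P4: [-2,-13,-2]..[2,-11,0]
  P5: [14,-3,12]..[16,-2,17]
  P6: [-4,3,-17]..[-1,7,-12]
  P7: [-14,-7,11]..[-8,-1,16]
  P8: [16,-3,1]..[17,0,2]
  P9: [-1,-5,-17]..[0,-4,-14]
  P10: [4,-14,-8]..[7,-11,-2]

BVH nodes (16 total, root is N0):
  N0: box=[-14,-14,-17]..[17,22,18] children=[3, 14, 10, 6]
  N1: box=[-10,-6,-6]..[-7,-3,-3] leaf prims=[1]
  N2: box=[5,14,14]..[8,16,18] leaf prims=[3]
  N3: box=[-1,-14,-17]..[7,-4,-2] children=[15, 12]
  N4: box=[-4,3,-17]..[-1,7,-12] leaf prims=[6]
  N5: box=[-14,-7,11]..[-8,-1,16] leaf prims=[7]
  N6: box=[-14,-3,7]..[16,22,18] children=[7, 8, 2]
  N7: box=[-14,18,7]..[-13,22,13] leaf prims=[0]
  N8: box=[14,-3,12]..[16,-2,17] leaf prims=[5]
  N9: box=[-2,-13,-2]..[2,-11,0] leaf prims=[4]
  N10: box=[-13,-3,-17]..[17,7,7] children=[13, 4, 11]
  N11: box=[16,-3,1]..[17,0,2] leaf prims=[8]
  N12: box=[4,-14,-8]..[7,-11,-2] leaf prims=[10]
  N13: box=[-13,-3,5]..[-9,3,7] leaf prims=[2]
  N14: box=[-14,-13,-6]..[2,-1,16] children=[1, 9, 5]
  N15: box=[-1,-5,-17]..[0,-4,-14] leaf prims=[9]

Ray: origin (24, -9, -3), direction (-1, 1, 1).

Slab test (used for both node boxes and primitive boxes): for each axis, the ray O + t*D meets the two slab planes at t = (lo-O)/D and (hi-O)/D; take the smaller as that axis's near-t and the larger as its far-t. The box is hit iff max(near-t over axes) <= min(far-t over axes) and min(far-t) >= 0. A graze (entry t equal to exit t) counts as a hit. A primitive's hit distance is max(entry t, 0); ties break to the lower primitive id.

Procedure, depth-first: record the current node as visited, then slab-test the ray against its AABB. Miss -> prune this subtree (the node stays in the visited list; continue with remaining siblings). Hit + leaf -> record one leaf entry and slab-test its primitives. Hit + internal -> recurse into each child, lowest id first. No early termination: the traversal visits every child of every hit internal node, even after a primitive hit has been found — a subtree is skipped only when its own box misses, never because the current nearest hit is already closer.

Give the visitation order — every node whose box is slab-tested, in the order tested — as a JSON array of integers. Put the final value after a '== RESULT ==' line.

Walk:
N0 x:[7,38] y:[-5,31] z:[-14,21] -> hit [7,21], descend [3, 6, 10, 14]
  N3 x:[17,25] y:[-5,5] z:[-14,1] -> miss, prune
  N6 x:[8,38] y:[6,31] z:[10,21] -> hit [10,21], descend [2, 7, 8]
    N2 x:[16,19] y:[23,25] z:[17,21] -> miss, prune
    N7 x:[37,38] y:[27,31] z:[10,16] -> miss, prune
    N8 x:[8,10] y:[6,7] z:[15,20] -> miss, prune
  N10 x:[7,37] y:[6,16] z:[-14,10] -> hit [7,10], descend [4, 11, 13]
    N4 x:[25,28] y:[12,16] z:[-14,-9] -> miss, prune
    N11 x:[7,8] y:[6,9] z:[4,5] -> miss, prune
    N13 x:[33,37] y:[6,12] z:[8,10] -> miss, prune
  N14 x:[22,38] y:[-4,8] z:[-3,19] -> miss, prune

Visited [0, 3, 6, 2, 7, 8, 10, 4, 11, 13, 14]. Tests: 11 box, 0 leaf. Nearest: miss.

== RESULT ==
[0, 3, 6, 2, 7, 8, 10, 4, 11, 13, 14]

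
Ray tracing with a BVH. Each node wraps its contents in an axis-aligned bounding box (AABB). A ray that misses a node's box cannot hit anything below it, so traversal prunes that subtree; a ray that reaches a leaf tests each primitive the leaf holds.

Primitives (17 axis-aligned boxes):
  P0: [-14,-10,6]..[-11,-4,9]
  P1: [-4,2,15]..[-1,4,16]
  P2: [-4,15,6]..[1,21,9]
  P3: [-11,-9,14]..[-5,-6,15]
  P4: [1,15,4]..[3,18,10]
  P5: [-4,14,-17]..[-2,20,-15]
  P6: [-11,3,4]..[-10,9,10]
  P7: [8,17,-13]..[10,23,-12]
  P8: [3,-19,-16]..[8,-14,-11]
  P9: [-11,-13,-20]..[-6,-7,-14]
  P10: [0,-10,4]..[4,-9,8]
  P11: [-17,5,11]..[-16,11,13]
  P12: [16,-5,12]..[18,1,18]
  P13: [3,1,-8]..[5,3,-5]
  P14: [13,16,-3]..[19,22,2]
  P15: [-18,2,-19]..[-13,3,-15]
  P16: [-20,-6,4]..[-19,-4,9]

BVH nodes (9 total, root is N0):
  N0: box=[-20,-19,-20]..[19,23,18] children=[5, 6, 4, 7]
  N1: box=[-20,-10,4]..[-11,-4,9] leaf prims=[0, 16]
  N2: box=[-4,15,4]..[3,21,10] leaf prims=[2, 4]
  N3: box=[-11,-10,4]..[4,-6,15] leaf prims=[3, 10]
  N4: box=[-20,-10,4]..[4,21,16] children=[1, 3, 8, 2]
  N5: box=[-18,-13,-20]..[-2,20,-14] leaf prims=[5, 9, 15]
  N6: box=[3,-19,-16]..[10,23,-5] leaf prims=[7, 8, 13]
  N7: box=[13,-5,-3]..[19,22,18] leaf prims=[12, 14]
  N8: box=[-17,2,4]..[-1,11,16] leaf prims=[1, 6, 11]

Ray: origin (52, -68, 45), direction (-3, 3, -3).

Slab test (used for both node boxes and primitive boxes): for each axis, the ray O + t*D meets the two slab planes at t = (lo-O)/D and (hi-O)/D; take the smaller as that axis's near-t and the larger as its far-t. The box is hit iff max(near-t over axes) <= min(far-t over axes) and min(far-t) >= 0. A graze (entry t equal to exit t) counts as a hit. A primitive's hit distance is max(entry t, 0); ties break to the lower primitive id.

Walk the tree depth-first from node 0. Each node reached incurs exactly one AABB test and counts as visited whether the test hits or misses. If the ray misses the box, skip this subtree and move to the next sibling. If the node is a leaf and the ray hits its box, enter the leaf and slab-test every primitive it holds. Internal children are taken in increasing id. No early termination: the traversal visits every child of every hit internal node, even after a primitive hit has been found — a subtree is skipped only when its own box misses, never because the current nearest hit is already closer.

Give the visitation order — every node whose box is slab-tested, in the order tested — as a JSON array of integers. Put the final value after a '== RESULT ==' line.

Traverse from the root:
N0 x:[11,24] y:[49/3,91/3] z:[9,65/3] -> hit [49/3,65/3], descend [4, 5, 6, 7]
  N4 x:[16,24] y:[58/3,89/3] z:[29/3,41/3] -> miss, prune
  N5 x:[18,70/3] y:[55/3,88/3] z:[59/3,65/3] -> hit [59/3,65/3] leaf, test {P5(miss), P9@t=59/3, P15(miss)}
  N6 x:[14,49/3] y:[49/3,91/3] z:[50/3,61/3] -> miss, prune
  N7 x:[11,13] y:[21,30] z:[9,16] -> miss, prune

Visited [0, 4, 5, 6, 7]. Tests: 5 box, 1 leaf. Nearest: P9.

== RESULT ==
[0, 4, 5, 6, 7]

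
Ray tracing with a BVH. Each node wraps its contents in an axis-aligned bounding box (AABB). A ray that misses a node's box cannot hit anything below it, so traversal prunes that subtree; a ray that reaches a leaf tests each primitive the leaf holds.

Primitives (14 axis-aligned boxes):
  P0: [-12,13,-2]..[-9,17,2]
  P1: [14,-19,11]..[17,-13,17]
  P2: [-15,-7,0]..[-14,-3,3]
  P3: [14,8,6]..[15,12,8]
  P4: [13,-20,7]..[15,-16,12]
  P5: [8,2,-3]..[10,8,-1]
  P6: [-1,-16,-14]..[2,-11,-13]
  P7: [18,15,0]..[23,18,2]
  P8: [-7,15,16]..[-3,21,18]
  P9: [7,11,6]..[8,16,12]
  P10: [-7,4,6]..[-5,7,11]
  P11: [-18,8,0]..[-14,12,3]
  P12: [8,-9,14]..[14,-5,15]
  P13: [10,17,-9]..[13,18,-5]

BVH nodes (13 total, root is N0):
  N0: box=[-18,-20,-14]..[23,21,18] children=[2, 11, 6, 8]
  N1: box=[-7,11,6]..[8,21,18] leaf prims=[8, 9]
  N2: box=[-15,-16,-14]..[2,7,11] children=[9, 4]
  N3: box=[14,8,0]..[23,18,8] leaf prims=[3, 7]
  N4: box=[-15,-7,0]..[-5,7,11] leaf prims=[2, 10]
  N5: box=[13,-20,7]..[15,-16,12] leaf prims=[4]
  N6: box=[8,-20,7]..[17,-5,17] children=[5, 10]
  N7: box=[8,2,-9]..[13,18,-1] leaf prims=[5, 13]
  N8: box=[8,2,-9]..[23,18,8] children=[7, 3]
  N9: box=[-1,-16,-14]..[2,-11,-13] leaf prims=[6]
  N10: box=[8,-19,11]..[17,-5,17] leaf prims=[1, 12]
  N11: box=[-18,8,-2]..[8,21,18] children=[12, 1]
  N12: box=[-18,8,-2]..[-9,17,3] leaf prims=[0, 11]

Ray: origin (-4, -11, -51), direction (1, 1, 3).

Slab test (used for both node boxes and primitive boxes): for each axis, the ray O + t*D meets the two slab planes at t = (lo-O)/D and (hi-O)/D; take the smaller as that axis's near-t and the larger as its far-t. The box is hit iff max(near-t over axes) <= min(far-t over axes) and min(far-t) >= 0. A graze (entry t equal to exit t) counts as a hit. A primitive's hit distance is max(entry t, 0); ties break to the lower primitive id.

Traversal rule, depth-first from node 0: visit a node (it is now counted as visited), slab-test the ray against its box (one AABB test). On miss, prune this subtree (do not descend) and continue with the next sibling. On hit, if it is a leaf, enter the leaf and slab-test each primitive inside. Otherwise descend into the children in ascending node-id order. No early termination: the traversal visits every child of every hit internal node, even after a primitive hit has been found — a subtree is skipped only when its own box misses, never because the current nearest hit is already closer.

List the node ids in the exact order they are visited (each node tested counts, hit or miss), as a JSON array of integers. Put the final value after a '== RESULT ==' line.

Walk:
N0 x:[-14,27] y:[-9,32] z:[37/3,23] -> hit [37/3,23], descend [2, 6, 8, 11]
  N2 x:[-11,6] y:[-5,18] z:[37/3,62/3] -> miss, prune
  N6 x:[12,21] y:[-9,6] z:[58/3,68/3] -> miss, prune
  N8 x:[12,27] y:[13,29] z:[14,59/3] -> hit [14,59/3], descend [3, 7]
    N3 x:[18,27] y:[19,29] z:[17,59/3] -> hit [19,59/3] leaf, test {P3@t=19, P7(miss)}
    N7 x:[12,17] y:[13,29] z:[14,50/3] -> hit [14,50/3] leaf, test {P5(miss), P13(miss)}
  N11 x:[-14,12] y:[19,32] z:[49/3,23] -> miss, prune

order=[0, 2, 6, 8, 3, 7, 11]  |boxes|=7  |leaves|=2  hit=P3

== RESULT ==
[0, 2, 6, 8, 3, 7, 11]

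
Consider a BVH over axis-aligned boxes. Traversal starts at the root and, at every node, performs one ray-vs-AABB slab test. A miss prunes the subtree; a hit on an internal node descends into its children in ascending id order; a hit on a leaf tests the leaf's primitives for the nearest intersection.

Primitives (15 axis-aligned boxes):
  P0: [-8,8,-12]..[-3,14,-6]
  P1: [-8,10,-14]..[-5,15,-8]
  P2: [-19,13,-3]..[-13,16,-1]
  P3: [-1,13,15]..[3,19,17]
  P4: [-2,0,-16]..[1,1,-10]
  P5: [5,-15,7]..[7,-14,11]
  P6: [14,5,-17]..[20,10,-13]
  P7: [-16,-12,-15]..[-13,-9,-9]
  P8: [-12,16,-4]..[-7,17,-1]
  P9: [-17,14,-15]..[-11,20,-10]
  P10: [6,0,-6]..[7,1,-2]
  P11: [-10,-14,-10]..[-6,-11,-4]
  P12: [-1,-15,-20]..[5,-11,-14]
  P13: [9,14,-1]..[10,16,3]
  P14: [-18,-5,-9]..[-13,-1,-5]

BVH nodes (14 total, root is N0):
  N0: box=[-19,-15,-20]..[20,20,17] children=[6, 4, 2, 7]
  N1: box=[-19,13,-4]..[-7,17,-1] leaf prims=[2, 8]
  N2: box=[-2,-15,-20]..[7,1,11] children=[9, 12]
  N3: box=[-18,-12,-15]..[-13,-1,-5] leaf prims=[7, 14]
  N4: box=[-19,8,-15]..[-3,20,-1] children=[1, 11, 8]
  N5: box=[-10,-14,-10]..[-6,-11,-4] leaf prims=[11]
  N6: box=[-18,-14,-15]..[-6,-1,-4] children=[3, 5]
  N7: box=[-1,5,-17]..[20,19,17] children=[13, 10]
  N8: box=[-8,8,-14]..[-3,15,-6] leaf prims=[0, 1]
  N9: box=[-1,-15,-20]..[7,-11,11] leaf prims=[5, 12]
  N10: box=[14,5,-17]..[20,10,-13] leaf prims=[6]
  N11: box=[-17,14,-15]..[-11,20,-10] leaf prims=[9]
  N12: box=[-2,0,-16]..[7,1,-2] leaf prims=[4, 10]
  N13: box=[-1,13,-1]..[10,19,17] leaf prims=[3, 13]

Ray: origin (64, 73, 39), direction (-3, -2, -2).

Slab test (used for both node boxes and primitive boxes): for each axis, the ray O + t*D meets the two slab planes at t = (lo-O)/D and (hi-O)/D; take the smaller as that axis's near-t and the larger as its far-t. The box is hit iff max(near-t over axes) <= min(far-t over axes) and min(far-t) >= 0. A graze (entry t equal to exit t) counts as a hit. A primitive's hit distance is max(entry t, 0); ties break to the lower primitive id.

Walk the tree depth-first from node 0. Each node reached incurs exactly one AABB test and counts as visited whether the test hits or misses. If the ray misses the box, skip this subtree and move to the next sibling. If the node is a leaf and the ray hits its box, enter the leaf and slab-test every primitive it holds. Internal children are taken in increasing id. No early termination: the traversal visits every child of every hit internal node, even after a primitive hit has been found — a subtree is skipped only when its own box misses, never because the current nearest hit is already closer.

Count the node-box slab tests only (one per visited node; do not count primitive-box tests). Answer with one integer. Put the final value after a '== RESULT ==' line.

Traverse from the root:
N0 x:[44/3,83/3] y:[53/2,44] z:[11,59/2] -> hit [53/2,83/3], descend [2, 4, 6, 7]
  N2 x:[19,22] y:[36,44] z:[14,59/2] -> miss, prune
  N4 x:[67/3,83/3] y:[53/2,65/2] z:[20,27] -> hit [53/2,27], descend [1, 8, 11]
    N1 x:[71/3,83/3] y:[28,30] z:[20,43/2] -> miss, prune
    N8 x:[67/3,24] y:[29,65/2] z:[45/2,53/2] -> miss, prune
    N11 x:[25,27] y:[53/2,59/2] z:[49/2,27] -> hit [53/2,27] leaf, test {P9@t=53/2}
  N6 x:[70/3,82/3] y:[37,87/2] z:[43/2,27] -> miss, prune
  N7 x:[44/3,65/3] y:[27,34] z:[11,28] -> miss, prune

8 AABB tests over nodes [0, 2, 4, 1, 8, 11, 6, 7]; 1 leaf entered; closest P9.

== RESULT ==
8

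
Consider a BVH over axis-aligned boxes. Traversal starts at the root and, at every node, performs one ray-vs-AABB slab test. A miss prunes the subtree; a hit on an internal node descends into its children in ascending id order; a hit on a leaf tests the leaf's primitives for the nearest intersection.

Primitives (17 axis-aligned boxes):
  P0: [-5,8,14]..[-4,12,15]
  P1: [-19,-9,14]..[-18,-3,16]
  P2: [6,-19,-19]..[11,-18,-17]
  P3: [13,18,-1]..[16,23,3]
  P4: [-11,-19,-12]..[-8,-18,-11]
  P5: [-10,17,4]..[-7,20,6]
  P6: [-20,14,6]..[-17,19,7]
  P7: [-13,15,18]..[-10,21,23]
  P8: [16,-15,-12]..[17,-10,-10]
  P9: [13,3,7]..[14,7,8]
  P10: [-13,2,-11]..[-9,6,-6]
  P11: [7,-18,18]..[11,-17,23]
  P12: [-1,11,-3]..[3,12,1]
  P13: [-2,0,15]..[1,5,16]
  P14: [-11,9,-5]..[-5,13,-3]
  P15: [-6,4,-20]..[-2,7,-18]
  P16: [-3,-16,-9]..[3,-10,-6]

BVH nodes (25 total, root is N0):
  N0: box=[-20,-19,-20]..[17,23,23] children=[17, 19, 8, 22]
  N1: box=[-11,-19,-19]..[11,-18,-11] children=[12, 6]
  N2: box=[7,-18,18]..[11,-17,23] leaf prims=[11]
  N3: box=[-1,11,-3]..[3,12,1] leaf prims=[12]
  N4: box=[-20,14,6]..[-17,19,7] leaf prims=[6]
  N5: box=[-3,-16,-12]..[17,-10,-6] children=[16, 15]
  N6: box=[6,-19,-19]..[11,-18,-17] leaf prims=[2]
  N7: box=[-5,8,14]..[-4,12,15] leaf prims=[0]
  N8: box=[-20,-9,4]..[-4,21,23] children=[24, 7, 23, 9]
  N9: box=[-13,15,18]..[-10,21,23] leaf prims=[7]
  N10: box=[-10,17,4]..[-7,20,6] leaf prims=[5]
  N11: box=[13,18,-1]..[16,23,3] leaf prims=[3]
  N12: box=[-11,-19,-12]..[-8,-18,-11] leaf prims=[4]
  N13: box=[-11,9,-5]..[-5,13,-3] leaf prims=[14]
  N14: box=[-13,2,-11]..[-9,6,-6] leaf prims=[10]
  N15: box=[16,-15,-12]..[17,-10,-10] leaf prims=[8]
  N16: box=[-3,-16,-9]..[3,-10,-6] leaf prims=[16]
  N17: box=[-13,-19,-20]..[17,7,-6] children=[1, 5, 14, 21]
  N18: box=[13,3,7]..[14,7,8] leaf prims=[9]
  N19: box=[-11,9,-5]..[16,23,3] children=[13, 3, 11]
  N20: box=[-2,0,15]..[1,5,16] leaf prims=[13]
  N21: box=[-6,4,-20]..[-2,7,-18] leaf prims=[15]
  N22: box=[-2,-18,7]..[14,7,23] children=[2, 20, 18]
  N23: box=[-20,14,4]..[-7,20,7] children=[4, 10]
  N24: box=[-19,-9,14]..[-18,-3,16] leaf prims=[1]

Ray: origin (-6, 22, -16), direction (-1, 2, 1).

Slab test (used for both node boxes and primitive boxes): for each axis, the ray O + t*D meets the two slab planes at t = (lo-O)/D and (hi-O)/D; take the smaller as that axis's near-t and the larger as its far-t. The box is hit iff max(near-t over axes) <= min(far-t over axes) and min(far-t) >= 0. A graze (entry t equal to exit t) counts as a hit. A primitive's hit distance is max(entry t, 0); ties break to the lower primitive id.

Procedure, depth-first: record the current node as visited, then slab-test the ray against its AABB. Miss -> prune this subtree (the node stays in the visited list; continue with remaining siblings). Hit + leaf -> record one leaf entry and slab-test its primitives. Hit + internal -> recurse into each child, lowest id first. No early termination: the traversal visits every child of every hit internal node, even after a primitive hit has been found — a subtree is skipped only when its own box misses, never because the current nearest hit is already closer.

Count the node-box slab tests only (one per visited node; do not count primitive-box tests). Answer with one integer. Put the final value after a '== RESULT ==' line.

Traverse from the root:
N0 x:[-23,14] y:[-41/2,1/2] z:[-4,39] -> hit [-4,1/2], descend [8, 17, 19, 22]
  N8 x:[-2,14] y:[-31/2,-1/2] z:[20,39] -> miss, prune
  N17 x:[-23,7] y:[-41/2,-15/2] z:[-4,10] -> miss, prune
  N19 x:[-22,5] y:[-13/2,1/2] z:[11,19] -> miss, prune
  N22 x:[-20,-4] y:[-20,-15/2] z:[23,39] -> miss, prune

Visited [0, 8, 17, 19, 22]. Tests: 5 box, 0 leaf. Nearest: miss.

== RESULT ==
5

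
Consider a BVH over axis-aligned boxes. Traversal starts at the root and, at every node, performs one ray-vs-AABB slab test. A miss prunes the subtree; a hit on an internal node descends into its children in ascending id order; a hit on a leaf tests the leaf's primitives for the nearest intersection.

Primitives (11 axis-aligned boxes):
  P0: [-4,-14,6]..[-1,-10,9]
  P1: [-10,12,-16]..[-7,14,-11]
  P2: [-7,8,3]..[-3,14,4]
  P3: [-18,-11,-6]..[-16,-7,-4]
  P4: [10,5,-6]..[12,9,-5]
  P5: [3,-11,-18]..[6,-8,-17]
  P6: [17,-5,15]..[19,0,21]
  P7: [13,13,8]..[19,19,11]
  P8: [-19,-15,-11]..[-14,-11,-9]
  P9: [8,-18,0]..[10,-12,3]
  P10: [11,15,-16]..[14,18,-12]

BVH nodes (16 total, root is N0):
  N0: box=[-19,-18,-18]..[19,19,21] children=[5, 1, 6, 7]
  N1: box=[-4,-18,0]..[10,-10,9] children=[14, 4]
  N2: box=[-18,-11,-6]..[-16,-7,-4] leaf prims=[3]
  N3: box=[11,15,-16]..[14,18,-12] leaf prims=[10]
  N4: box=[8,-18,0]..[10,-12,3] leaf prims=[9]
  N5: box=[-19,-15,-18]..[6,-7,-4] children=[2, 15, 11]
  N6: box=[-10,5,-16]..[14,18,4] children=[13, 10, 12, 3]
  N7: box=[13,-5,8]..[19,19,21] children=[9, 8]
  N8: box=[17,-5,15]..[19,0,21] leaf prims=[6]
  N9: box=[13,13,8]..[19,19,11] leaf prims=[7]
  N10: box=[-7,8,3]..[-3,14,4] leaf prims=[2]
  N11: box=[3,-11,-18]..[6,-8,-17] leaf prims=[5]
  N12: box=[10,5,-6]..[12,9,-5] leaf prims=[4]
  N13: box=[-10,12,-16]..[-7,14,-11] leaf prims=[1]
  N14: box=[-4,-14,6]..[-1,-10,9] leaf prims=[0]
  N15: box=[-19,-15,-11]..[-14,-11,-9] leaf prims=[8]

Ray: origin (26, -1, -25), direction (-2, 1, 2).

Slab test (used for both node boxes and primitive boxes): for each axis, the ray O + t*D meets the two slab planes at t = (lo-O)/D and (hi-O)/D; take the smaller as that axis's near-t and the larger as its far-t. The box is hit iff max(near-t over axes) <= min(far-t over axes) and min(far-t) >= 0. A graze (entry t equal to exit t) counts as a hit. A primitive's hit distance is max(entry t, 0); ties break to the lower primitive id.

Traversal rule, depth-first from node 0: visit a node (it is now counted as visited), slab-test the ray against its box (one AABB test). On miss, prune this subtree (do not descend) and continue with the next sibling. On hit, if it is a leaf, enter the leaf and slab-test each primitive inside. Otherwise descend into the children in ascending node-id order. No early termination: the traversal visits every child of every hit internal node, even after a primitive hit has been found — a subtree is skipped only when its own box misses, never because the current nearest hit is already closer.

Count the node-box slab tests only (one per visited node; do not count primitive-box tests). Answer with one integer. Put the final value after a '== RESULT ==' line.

Trace the traversal:
N0 x:[7/2,45/2] y:[-17,20] z:[7/2,23] -> hit [7/2,20], descend [1, 5, 6, 7]
  N1 x:[8,15] y:[-17,-9] z:[25/2,17] -> miss, prune
  N5 x:[10,45/2] y:[-14,-6] z:[7/2,21/2] -> miss, prune
  N6 x:[6,18] y:[6,19] z:[9/2,29/2] -> hit [6,29/2], descend [3, 10, 12, 13]
    N3 x:[6,15/2] y:[16,19] z:[9/2,13/2] -> miss, prune
    N10 x:[29/2,33/2] y:[9,15] z:[14,29/2] -> hit [29/2,29/2] leaf, test {P2@t=29/2}
    N12 x:[7,8] y:[6,10] z:[19/2,10] -> miss, prune
    N13 x:[33/2,18] y:[13,15] z:[9/2,7] -> miss, prune
  N7 x:[7/2,13/2] y:[-4,20] z:[33/2,23] -> miss, prune

9 AABB tests over nodes [0, 1, 5, 6, 3, 10, 12, 13, 7]; 1 leaf entered; closest P2.

== RESULT ==
9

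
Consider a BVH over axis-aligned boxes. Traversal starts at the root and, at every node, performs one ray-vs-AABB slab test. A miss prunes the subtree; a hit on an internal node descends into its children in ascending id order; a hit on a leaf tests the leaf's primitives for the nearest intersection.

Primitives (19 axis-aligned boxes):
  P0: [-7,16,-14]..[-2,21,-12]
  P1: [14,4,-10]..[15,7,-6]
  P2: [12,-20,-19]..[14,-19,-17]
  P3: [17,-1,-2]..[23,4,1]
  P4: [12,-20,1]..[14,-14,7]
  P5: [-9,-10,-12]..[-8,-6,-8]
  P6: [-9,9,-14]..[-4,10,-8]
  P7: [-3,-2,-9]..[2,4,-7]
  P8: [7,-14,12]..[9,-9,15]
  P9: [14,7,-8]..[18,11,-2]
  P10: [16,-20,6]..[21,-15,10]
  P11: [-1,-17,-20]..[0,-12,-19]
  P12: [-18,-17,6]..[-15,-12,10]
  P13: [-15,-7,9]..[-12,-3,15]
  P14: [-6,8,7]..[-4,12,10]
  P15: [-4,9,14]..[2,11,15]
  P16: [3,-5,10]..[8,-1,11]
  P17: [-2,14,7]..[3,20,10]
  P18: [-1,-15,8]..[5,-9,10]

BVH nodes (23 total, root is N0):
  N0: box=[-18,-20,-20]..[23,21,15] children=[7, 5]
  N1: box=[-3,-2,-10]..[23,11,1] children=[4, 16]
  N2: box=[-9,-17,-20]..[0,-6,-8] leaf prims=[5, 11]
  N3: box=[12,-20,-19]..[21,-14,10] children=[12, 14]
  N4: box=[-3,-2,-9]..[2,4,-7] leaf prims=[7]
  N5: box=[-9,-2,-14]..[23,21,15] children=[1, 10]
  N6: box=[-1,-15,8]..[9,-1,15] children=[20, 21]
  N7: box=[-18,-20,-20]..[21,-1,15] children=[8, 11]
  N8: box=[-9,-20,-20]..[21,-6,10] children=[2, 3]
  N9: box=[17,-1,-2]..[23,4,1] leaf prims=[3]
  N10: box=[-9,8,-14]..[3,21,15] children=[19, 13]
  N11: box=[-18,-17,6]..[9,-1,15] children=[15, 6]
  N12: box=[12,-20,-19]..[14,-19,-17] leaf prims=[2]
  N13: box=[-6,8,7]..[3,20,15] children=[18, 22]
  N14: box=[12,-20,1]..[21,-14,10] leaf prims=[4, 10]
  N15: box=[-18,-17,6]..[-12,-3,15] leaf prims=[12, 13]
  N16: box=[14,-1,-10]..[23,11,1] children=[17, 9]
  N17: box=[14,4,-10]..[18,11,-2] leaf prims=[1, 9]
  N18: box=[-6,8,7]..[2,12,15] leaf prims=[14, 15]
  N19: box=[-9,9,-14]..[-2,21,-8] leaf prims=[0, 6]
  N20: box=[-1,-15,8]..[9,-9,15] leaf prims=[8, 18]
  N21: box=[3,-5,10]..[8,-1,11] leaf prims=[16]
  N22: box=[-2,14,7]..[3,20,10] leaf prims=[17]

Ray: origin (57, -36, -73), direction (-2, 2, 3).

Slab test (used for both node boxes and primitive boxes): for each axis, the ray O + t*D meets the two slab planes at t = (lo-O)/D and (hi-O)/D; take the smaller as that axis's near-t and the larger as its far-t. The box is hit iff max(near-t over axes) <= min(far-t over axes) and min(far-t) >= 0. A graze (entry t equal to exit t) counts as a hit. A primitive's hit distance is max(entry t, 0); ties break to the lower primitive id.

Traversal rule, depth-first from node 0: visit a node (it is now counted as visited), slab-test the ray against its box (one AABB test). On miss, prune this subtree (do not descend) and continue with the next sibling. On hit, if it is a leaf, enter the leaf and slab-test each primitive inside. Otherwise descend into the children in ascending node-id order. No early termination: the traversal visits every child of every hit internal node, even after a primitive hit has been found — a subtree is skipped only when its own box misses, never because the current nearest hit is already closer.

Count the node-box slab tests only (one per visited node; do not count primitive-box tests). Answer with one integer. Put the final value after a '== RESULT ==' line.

Walk:
N0 x:[17,75/2] y:[8,57/2] z:[53/3,88/3] -> hit [53/3,57/2], descend [5, 7]
  N5 x:[17,33] y:[17,57/2] z:[59/3,88/3] -> hit [59/3,57/2], descend [1, 10]
    N1 x:[17,30] y:[17,47/2] z:[21,74/3] -> hit [21,47/2], descend [4, 16]
      N4 x:[55/2,30] y:[17,20] z:[64/3,22] -> miss, prune
      N16 x:[17,43/2] y:[35/2,47/2] z:[21,74/3] -> hit [21,43/2], descend [9, 17]
        N9 x:[17,20] y:[35/2,20] z:[71/3,74/3] -> miss, prune
        N17 x:[39/2,43/2] y:[20,47/2] z:[21,71/3] -> hit [21,43/2] leaf, test {P1@t=21, P9(miss)}
    N10 x:[27,33] y:[22,57/2] z:[59/3,88/3] -> hit [27,57/2], descend [13, 19]
      N13 x:[27,63/2] y:[22,28] z:[80/3,88/3] -> hit [27,28], descend [18, 22]
        N18 x:[55/2,63/2] y:[22,24] z:[80/3,88/3] -> miss, prune
        N22 x:[27,59/2] y:[25,28] z:[80/3,83/3] -> hit [27,83/3] leaf, test {P17@t=27}
      N19 x:[59/2,33] y:[45/2,57/2] z:[59/3,65/3] -> miss, prune
  N7 x:[18,75/2] y:[8,35/2] z:[53/3,88/3] -> miss, prune

13 AABB tests over nodes [0, 5, 1, 4, 16, 9, 17, 10, 13, 18, 22, 19, 7]; 2 leaves entered; closest P1.

== RESULT ==
13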